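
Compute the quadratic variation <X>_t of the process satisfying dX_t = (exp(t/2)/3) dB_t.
<X>_t = exp(t)/9 - 1/9

For an Itô process dX_t = a(t) dt + b(t) dB_t, the quadratic variation is <X>_t = int_0^t b(s)^2 ds (the drift term does not contribute). Here b(s) = exp(s/2)/3, so
  b(s)^2 = exp(s)/9.
Integrating from 0 to t:
  <X>_t = int_0^t (exp(s)/9) ds = exp(t)/9 - 1/9.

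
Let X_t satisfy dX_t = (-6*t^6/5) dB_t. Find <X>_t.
<X>_t = 36*t^13/325

For an Itô process dX_t = a(t) dt + b(t) dB_t, the quadratic variation is <X>_t = int_0^t b(s)^2 ds (the drift term does not contribute). Here b(s) = -6*s^6/5, so
  b(s)^2 = 36*s^12/25.
Integrating from 0 to t:
  <X>_t = int_0^t (36*s^12/25) ds = 36*t^13/325.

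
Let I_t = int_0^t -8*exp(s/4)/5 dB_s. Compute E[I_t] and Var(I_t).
E[I_t] = 0; Var(I_t) = 128*exp(t/2)/25 - 128/25

The Itô integral of a deterministic integrand f(s) has mean 0 because each increment f(s) * (B_{s+ds} - B_s) has mean 0. By the Itô isometry:
  Var( int_0^t f(s) dB_s ) = E[ (int_0^t f(s) dB_s)^2 ] = int_0^t f(s)^2 ds.
Here f(s) = -8*exp(s/4)/5, so f(s)^2 = 64*exp(s/2)/25. Integrate:
  int_0^t (64*exp(s/2)/25) ds = 128*exp(t/2)/25 - 128/25.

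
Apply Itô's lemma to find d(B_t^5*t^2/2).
d(B_t^5*t^2/2) = (B_t^3*t*(B_t^2 + 5*t)) dt + (5*B_t^4*t^2/2) dB_t

Itô's formula for f(t, x): d f(t, B_t) = (f_t + (1/2) f_xx) dt + f_x dB_t. Compute partials of f(t, x) = t^2*x^5/2:
  f_t(t,x)  = t*x^5
  f_x(t,x)  = 5*t^2*x^4/2
  f_xx(t,x) = 10*t^2*x^3
Assemble drift = f_t + (1/2) f_xx = t*x^3*(5*t + x^2) and diffusion = f_x = 5*t^2*x^4/2. Substituting x = B_t:
  d(B_t^5*t^2/2) = (B_t^3*t*(B_t^2 + 5*t)) dt + (5*B_t^4*t^2/2) dB_t.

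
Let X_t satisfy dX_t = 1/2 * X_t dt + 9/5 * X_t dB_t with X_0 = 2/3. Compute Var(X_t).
Var(X_t) = 4*(exp(81*t/25) - 1)*exp(t)/9

For GBM dX = mu X dt + sigma X dB with X_0 = x_0, apply Itô to Y = log X: dY = (mu - sigma^2/2) dt + sigma dB, so Y_t = log(x_0) + (mu - sigma^2/2) t + sigma B_t and hence X_t = x_0 * exp((mu - sigma^2/2) t + sigma B_t).
With mu = 1/2, sigma = 9/5, x_0 = 2/3, this gives:
  X_t = 2/3 * exp((-28/25) * t + (9/5) * B_t).
Since sigma*B_t ~ Normal(0, sigma^2 t), E[exp(sigma*B_t)] = exp(sigma^2 t / 2); so E[X_t] = x_0 * exp((mu - sigma^2/2) t) * exp(sigma^2 t / 2) = x_0 * exp(mu t) = 2*exp(t/2)/3.
Var(X_t) = E[X_t^2] - (E[X_t])^2 = x_0^2 * exp(2 mu t) * (exp(sigma^2 t) - 1) = 4*(exp(81*t/25) - 1)*exp(t)/9.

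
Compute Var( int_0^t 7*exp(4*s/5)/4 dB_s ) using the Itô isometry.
Var = 245*exp(8*t/5)/128 - 245/128

The Itô integral of a deterministic integrand f(s) has mean 0 because each increment f(s) * (B_{s+ds} - B_s) has mean 0. By the Itô isometry:
  Var( int_0^t f(s) dB_s ) = E[ (int_0^t f(s) dB_s)^2 ] = int_0^t f(s)^2 ds.
Here f(s) = 7*exp(4*s/5)/4, so f(s)^2 = 49*exp(8*s/5)/16. Integrate:
  int_0^t (49*exp(8*s/5)/16) ds = 245*exp(8*t/5)/128 - 245/128.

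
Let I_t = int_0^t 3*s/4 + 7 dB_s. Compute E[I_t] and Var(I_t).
E[I_t] = 0; Var(I_t) = t*(3*t^2 + 84*t + 784)/16

The Itô integral of a deterministic integrand f(s) has mean 0 because each increment f(s) * (B_{s+ds} - B_s) has mean 0. By the Itô isometry:
  Var( int_0^t f(s) dB_s ) = E[ (int_0^t f(s) dB_s)^2 ] = int_0^t f(s)^2 ds.
Here f(s) = 3*s/4 + 7, so f(s)^2 = (3*s + 28)^2/16. Integrate:
  int_0^t ((3*s + 28)^2/16) ds = t*(3*t^2 + 84*t + 784)/16.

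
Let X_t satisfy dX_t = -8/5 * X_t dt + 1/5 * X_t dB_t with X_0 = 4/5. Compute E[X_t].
E[X_t] = 4*exp(-8*t/5)/5

For GBM dX = mu X dt + sigma X dB with X_0 = x_0, apply Itô to Y = log X: dY = (mu - sigma^2/2) dt + sigma dB, so Y_t = log(x_0) + (mu - sigma^2/2) t + sigma B_t and hence X_t = x_0 * exp((mu - sigma^2/2) t + sigma B_t).
With mu = -8/5, sigma = 1/5, x_0 = 4/5, this gives:
  X_t = 4/5 * exp((-81/50) * t + (1/5) * B_t).
Since sigma*B_t ~ Normal(0, sigma^2 t), E[exp(sigma*B_t)] = exp(sigma^2 t / 2); so E[X_t] = x_0 * exp((mu - sigma^2/2) t) * exp(sigma^2 t / 2) = x_0 * exp(mu t) = 4*exp(-8*t/5)/5.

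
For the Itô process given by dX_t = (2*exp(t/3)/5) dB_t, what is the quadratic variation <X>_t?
<X>_t = 6*exp(2*t/3)/25 - 6/25

For an Itô process dX_t = a(t) dt + b(t) dB_t, the quadratic variation is <X>_t = int_0^t b(s)^2 ds (the drift term does not contribute). Here b(s) = 2*exp(s/3)/5, so
  b(s)^2 = 4*exp(2*s/3)/25.
Integrating from 0 to t:
  <X>_t = int_0^t (4*exp(2*s/3)/25) ds = 6*exp(2*t/3)/25 - 6/25.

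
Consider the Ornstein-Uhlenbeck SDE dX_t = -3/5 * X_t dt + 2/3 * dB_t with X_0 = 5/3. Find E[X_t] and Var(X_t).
E[X_t] = 5*exp(-3*t/5)/3; Var(X_t) = 10/27 - 10*exp(-6*t/5)/27

The OU SDE dX = -theta X dt + sigma dB admits the integrating factor exp(theta t): d(exp(theta t) X_t) = sigma exp(theta t) dB_t. Integrating from 0 to t:
  X_t = x_0 * exp(-theta t) + sigma * int_0^t exp(-theta (t-s)) dB_s.
The Itô integral has mean 0 and (by the Itô isometry) variance sigma^2 * int_0^t exp(-2 theta (t - s)) ds = sigma^2 * (1 - exp(-2 theta t)) / (2 theta).
With theta = 3/5, sigma = 2/3, x_0 = 5/3:
  E[X_t] = 5/3 * exp(-3/5 t) = 5*exp(-3*t/5)/3
  Var(X_t) = (2/3)^2 * (1 - exp(-2*3/5 t)) / (2 * 3/5) = 10/27 - 10*exp(-6*t/5)/27.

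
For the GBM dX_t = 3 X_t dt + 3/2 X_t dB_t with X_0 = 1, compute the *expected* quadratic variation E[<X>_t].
E[<X>_t] = 3*exp(33*t/4)/11 - 3/11

<X>_t = int_0^t ((3/2) * X_s)^2 ds. Taking expectation inside the integral: E[<X>_t] = (3/2)^2 * int_0^t E[X_s^2] ds. For GBM, E[X_s^2] = x_0^2 * exp((2 mu + sigma^2) s). Integrating:
  E[<X>_t] = (3/2)^2 * 1^2 * (exp((2*3 + (3/2)^2) t) - 1) / (2*3 + (3/2)^2)
           = (3/2)^2 * 1^2 * (exp((33/4) t) - 1) / (33/4) = 3*exp(33*t/4)/11 - 3/11.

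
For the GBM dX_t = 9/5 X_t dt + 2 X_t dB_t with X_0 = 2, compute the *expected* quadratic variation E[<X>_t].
E[<X>_t] = 40*exp(38*t/5)/19 - 40/19

<X>_t = int_0^t (2 * X_s)^2 ds. Taking expectation inside the integral: E[<X>_t] = 2^2 * int_0^t E[X_s^2] ds. For GBM, E[X_s^2] = x_0^2 * exp((2 mu + sigma^2) s). Integrating:
  E[<X>_t] = 2^2 * 2^2 * (exp((2*(9/5) + 2^2) t) - 1) / (2*(9/5) + 2^2)
           = 2^2 * 2^2 * (exp((38/5) t) - 1) / (38/5) = 40*exp(38*t/5)/19 - 40/19.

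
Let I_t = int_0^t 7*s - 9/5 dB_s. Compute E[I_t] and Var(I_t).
E[I_t] = 0; Var(I_t) = t*(1225*t^2 - 945*t + 243)/75

The Itô integral of a deterministic integrand f(s) has mean 0 because each increment f(s) * (B_{s+ds} - B_s) has mean 0. By the Itô isometry:
  Var( int_0^t f(s) dB_s ) = E[ (int_0^t f(s) dB_s)^2 ] = int_0^t f(s)^2 ds.
Here f(s) = 7*s - 9/5, so f(s)^2 = (35*s - 9)^2/25. Integrate:
  int_0^t ((35*s - 9)^2/25) ds = t*(1225*t^2 - 945*t + 243)/75.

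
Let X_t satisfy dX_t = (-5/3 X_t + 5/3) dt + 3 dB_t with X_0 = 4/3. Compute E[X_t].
E[X_t] = 1 + exp(-5*t/3)/3

Taking expectations and using E[dB_t] = 0, the mean m(t) = E[X_t] satisfies the ODE m'(t) = a m(t) + b with m(0) = x_0. With a = -5/3, b = 5/3, x_0 = 4/3, the solution is
  m(t) = x_0 * exp(a t) + (b/a) * (exp(a t) - 1)
       = (4/3) * exp((-5/3) t) + ((5/3)/(-5/3)) * (exp((-5/3) t) - 1)
       = 1 + exp(-5*t/3)/3.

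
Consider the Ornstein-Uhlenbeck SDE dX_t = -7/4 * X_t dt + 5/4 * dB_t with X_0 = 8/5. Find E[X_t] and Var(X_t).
E[X_t] = 8*exp(-7*t/4)/5; Var(X_t) = 25/56 - 25*exp(-7*t/2)/56

The OU SDE dX = -theta X dt + sigma dB admits the integrating factor exp(theta t): d(exp(theta t) X_t) = sigma exp(theta t) dB_t. Integrating from 0 to t:
  X_t = x_0 * exp(-theta t) + sigma * int_0^t exp(-theta (t-s)) dB_s.
The Itô integral has mean 0 and (by the Itô isometry) variance sigma^2 * int_0^t exp(-2 theta (t - s)) ds = sigma^2 * (1 - exp(-2 theta t)) / (2 theta).
With theta = 7/4, sigma = 5/4, x_0 = 8/5:
  E[X_t] = 8/5 * exp(-7/4 t) = 8*exp(-7*t/4)/5
  Var(X_t) = (5/4)^2 * (1 - exp(-2*7/4 t)) / (2 * 7/4) = 25/56 - 25*exp(-7*t/2)/56.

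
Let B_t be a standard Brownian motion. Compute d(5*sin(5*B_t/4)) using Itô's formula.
d(5*sin(5*B_t/4)) = (-125*sin(5*B_t/4)/32) dt + (25*cos(5*B_t/4)/4) dB_t

Itô's formula for f(B_t) gives d f(B_t) = f'(B_t) dB_t + (1/2) f''(B_t) dt. Compute derivatives of f(x) = 5*sin(5*x/4):
  f'(x)  = 25*cos(5*x/4)/4
  f''(x) = -125*sin(5*x/4)/16
Substitute x = B_t and multiply the f'' term by 1/2:
  drift     = (1/2) * (-125*sin(5*x/4)/16) evaluated at B_t = -125*sin(5*B_t/4)/32
  diffusion = (25*cos(5*x/4)/4) evaluated at B_t = 25*cos(5*B_t/4)/4
Therefore d(5*sin(5*B_t/4)) = (-125*sin(5*B_t/4)/32) dt + (25*cos(5*B_t/4)/4) dB_t.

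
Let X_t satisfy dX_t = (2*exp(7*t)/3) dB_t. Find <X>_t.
<X>_t = 2*exp(14*t)/63 - 2/63

For an Itô process dX_t = a(t) dt + b(t) dB_t, the quadratic variation is <X>_t = int_0^t b(s)^2 ds (the drift term does not contribute). Here b(s) = 2*exp(7*s)/3, so
  b(s)^2 = 4*exp(14*s)/9.
Integrating from 0 to t:
  <X>_t = int_0^t (4*exp(14*s)/9) ds = 2*exp(14*t)/63 - 2/63.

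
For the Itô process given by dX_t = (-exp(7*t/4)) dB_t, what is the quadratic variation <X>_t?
<X>_t = 2*exp(7*t/2)/7 - 2/7

For an Itô process dX_t = a(t) dt + b(t) dB_t, the quadratic variation is <X>_t = int_0^t b(s)^2 ds (the drift term does not contribute). Here b(s) = -exp(7*s/4), so
  b(s)^2 = exp(7*s/2).
Integrating from 0 to t:
  <X>_t = int_0^t (exp(7*s/2)) ds = 2*exp(7*t/2)/7 - 2/7.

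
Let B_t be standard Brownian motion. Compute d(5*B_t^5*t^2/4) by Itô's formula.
d(5*B_t^5*t^2/4) = (5*B_t^3*t*(B_t^2 + 5*t)/2) dt + (25*B_t^4*t^2/4) dB_t

Itô's formula for f(t, x): d f(t, B_t) = (f_t + (1/2) f_xx) dt + f_x dB_t. Compute partials of f(t, x) = 5*t^2*x^5/4:
  f_t(t,x)  = 5*t*x^5/2
  f_x(t,x)  = 25*t^2*x^4/4
  f_xx(t,x) = 25*t^2*x^3
Assemble drift = f_t + (1/2) f_xx = 5*t*x^3*(5*t + x^2)/2 and diffusion = f_x = 25*t^2*x^4/4. Substituting x = B_t:
  d(5*B_t^5*t^2/4) = (5*B_t^3*t*(B_t^2 + 5*t)/2) dt + (25*B_t^4*t^2/4) dB_t.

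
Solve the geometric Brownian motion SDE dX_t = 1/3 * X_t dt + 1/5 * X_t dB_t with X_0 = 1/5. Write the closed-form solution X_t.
X_t = 1/5 * exp((47/150) * t + (1/5) * B_t)

For GBM dX = mu X dt + sigma X dB with X_0 = x_0, apply Itô to Y = log X: dY = (mu - sigma^2/2) dt + sigma dB, so Y_t = log(x_0) + (mu - sigma^2/2) t + sigma B_t and hence X_t = x_0 * exp((mu - sigma^2/2) t + sigma B_t).
With mu = 1/3, sigma = 1/5, x_0 = 1/5, this gives:
  X_t = 1/5 * exp((47/150) * t + (1/5) * B_t).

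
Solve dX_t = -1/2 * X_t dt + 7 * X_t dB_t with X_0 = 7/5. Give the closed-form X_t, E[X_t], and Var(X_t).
X_t = 7/5 * exp((-25) t + (7) B_t); E[X_t] = 7*exp(-t/2)/5; Var(X_t) = (49*exp(49*t) - 49)*exp(-t)/25

For GBM dX = mu X dt + sigma X dB with X_0 = x_0, apply Itô to Y = log X: dY = (mu - sigma^2/2) dt + sigma dB, so Y_t = log(x_0) + (mu - sigma^2/2) t + sigma B_t and hence X_t = x_0 * exp((mu - sigma^2/2) t + sigma B_t).
With mu = -1/2, sigma = 7, x_0 = 7/5, this gives:
  X_t = 7/5 * exp((-25) * t + (7) * B_t).
Since sigma*B_t ~ Normal(0, sigma^2 t), E[exp(sigma*B_t)] = exp(sigma^2 t / 2); so E[X_t] = x_0 * exp((mu - sigma^2/2) t) * exp(sigma^2 t / 2) = x_0 * exp(mu t) = 7*exp(-t/2)/5.
Var(X_t) = E[X_t^2] - (E[X_t])^2 = x_0^2 * exp(2 mu t) * (exp(sigma^2 t) - 1) = (49*exp(49*t) - 49)*exp(-t)/25.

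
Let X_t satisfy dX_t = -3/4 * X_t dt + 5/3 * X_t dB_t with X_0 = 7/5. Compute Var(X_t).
Var(X_t) = (49*exp(25*t/9) - 49)*exp(-3*t/2)/25

For GBM dX = mu X dt + sigma X dB with X_0 = x_0, apply Itô to Y = log X: dY = (mu - sigma^2/2) dt + sigma dB, so Y_t = log(x_0) + (mu - sigma^2/2) t + sigma B_t and hence X_t = x_0 * exp((mu - sigma^2/2) t + sigma B_t).
With mu = -3/4, sigma = 5/3, x_0 = 7/5, this gives:
  X_t = 7/5 * exp((-77/36) * t + (5/3) * B_t).
Since sigma*B_t ~ Normal(0, sigma^2 t), E[exp(sigma*B_t)] = exp(sigma^2 t / 2); so E[X_t] = x_0 * exp((mu - sigma^2/2) t) * exp(sigma^2 t / 2) = x_0 * exp(mu t) = 7*exp(-3*t/4)/5.
Var(X_t) = E[X_t^2] - (E[X_t])^2 = x_0^2 * exp(2 mu t) * (exp(sigma^2 t) - 1) = (49*exp(25*t/9) - 49)*exp(-3*t/2)/25.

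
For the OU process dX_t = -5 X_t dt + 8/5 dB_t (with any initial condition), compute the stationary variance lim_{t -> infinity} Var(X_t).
lim Var(X_t) = 32/125

The OU SDE dX = -theta X dt + sigma dB admits the integrating factor exp(theta t): d(exp(theta t) X_t) = sigma exp(theta t) dB_t. Integrating from 0 to t gives X_t = x_0 * exp(-theta t) + sigma * int_0^t exp(-theta (t-s)) dB_s for any initial x_0. The Itô integral has variance (by the Itô isometry) sigma^2 * int_0^t exp(-2 theta (t - s)) ds = sigma^2 * (1 - exp(-2 theta t)) / (2 theta), independent of x_0.
With theta = 5, sigma = 8/5:
  Var(X_t) = (8/5)^2 * (1 - exp(-2*5 t)) / (2 * 5) = 32/125 - 32*exp(-10*t)/125.
As t -> infinity, exp(-2*5 t) -> 0, so the stationary variance is sigma^2 / (2 theta) = 32/125.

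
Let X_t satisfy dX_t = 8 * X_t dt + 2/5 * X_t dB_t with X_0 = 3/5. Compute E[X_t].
E[X_t] = 3*exp(8*t)/5

For GBM dX = mu X dt + sigma X dB with X_0 = x_0, apply Itô to Y = log X: dY = (mu - sigma^2/2) dt + sigma dB, so Y_t = log(x_0) + (mu - sigma^2/2) t + sigma B_t and hence X_t = x_0 * exp((mu - sigma^2/2) t + sigma B_t).
With mu = 8, sigma = 2/5, x_0 = 3/5, this gives:
  X_t = 3/5 * exp((198/25) * t + (2/5) * B_t).
Since sigma*B_t ~ Normal(0, sigma^2 t), E[exp(sigma*B_t)] = exp(sigma^2 t / 2); so E[X_t] = x_0 * exp((mu - sigma^2/2) t) * exp(sigma^2 t / 2) = x_0 * exp(mu t) = 3*exp(8*t)/5.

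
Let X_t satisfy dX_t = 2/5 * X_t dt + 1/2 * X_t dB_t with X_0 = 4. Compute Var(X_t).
Var(X_t) = 16*(exp(t/4) - 1)*exp(4*t/5)

For GBM dX = mu X dt + sigma X dB with X_0 = x_0, apply Itô to Y = log X: dY = (mu - sigma^2/2) dt + sigma dB, so Y_t = log(x_0) + (mu - sigma^2/2) t + sigma B_t and hence X_t = x_0 * exp((mu - sigma^2/2) t + sigma B_t).
With mu = 2/5, sigma = 1/2, x_0 = 4, this gives:
  X_t = 4 * exp((11/40) * t + (1/2) * B_t).
Since sigma*B_t ~ Normal(0, sigma^2 t), E[exp(sigma*B_t)] = exp(sigma^2 t / 2); so E[X_t] = x_0 * exp((mu - sigma^2/2) t) * exp(sigma^2 t / 2) = x_0 * exp(mu t) = 4*exp(2*t/5).
Var(X_t) = E[X_t^2] - (E[X_t])^2 = x_0^2 * exp(2 mu t) * (exp(sigma^2 t) - 1) = 16*(exp(t/4) - 1)*exp(4*t/5).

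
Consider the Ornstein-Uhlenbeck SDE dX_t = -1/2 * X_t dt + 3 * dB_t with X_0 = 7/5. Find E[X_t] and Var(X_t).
E[X_t] = 7*exp(-t/2)/5; Var(X_t) = 9 - 9*exp(-t)

The OU SDE dX = -theta X dt + sigma dB admits the integrating factor exp(theta t): d(exp(theta t) X_t) = sigma exp(theta t) dB_t. Integrating from 0 to t:
  X_t = x_0 * exp(-theta t) + sigma * int_0^t exp(-theta (t-s)) dB_s.
The Itô integral has mean 0 and (by the Itô isometry) variance sigma^2 * int_0^t exp(-2 theta (t - s)) ds = sigma^2 * (1 - exp(-2 theta t)) / (2 theta).
With theta = 1/2, sigma = 3, x_0 = 7/5:
  E[X_t] = 7/5 * exp(-1/2 t) = 7*exp(-t/2)/5
  Var(X_t) = (3)^2 * (1 - exp(-2*1/2 t)) / (2 * 1/2) = 9 - 9*exp(-t).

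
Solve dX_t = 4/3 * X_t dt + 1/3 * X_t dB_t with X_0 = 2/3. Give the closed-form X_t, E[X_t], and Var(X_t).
X_t = 2/3 * exp((23/18) t + (1/3) B_t); E[X_t] = 2*exp(4*t/3)/3; Var(X_t) = 4*(exp(t/9) - 1)*exp(8*t/3)/9

For GBM dX = mu X dt + sigma X dB with X_0 = x_0, apply Itô to Y = log X: dY = (mu - sigma^2/2) dt + sigma dB, so Y_t = log(x_0) + (mu - sigma^2/2) t + sigma B_t and hence X_t = x_0 * exp((mu - sigma^2/2) t + sigma B_t).
With mu = 4/3, sigma = 1/3, x_0 = 2/3, this gives:
  X_t = 2/3 * exp((23/18) * t + (1/3) * B_t).
Since sigma*B_t ~ Normal(0, sigma^2 t), E[exp(sigma*B_t)] = exp(sigma^2 t / 2); so E[X_t] = x_0 * exp((mu - sigma^2/2) t) * exp(sigma^2 t / 2) = x_0 * exp(mu t) = 2*exp(4*t/3)/3.
Var(X_t) = E[X_t^2] - (E[X_t])^2 = x_0^2 * exp(2 mu t) * (exp(sigma^2 t) - 1) = 4*(exp(t/9) - 1)*exp(8*t/3)/9.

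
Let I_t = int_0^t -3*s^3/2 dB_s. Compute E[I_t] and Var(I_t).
E[I_t] = 0; Var(I_t) = 9*t^7/28

The Itô integral of a deterministic integrand f(s) has mean 0 because each increment f(s) * (B_{s+ds} - B_s) has mean 0. By the Itô isometry:
  Var( int_0^t f(s) dB_s ) = E[ (int_0^t f(s) dB_s)^2 ] = int_0^t f(s)^2 ds.
Here f(s) = -3*s^3/2, so f(s)^2 = 9*s^6/4. Integrate:
  int_0^t (9*s^6/4) ds = 9*t^7/28.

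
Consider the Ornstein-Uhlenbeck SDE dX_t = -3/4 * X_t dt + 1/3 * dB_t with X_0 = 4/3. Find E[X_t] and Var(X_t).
E[X_t] = 4*exp(-3*t/4)/3; Var(X_t) = 2/27 - 2*exp(-3*t/2)/27

The OU SDE dX = -theta X dt + sigma dB admits the integrating factor exp(theta t): d(exp(theta t) X_t) = sigma exp(theta t) dB_t. Integrating from 0 to t:
  X_t = x_0 * exp(-theta t) + sigma * int_0^t exp(-theta (t-s)) dB_s.
The Itô integral has mean 0 and (by the Itô isometry) variance sigma^2 * int_0^t exp(-2 theta (t - s)) ds = sigma^2 * (1 - exp(-2 theta t)) / (2 theta).
With theta = 3/4, sigma = 1/3, x_0 = 4/3:
  E[X_t] = 4/3 * exp(-3/4 t) = 4*exp(-3*t/4)/3
  Var(X_t) = (1/3)^2 * (1 - exp(-2*3/4 t)) / (2 * 3/4) = 2/27 - 2*exp(-3*t/2)/27.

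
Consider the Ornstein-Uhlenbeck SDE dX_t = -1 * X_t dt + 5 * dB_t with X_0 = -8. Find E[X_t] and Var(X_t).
E[X_t] = -8*exp(-t); Var(X_t) = 25/2 - 25*exp(-2*t)/2

The OU SDE dX = -theta X dt + sigma dB admits the integrating factor exp(theta t): d(exp(theta t) X_t) = sigma exp(theta t) dB_t. Integrating from 0 to t:
  X_t = x_0 * exp(-theta t) + sigma * int_0^t exp(-theta (t-s)) dB_s.
The Itô integral has mean 0 and (by the Itô isometry) variance sigma^2 * int_0^t exp(-2 theta (t - s)) ds = sigma^2 * (1 - exp(-2 theta t)) / (2 theta).
With theta = 1, sigma = 5, x_0 = -8:
  E[X_t] = -8 * exp(-1 t) = -8*exp(-t)
  Var(X_t) = (5)^2 * (1 - exp(-2*1 t)) / (2 * 1) = 25/2 - 25*exp(-2*t)/2.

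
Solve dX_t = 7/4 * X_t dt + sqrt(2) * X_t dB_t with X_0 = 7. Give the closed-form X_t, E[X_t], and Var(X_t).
X_t = 7 * exp((3/4) t + (sqrt(2)) B_t); E[X_t] = 7*exp(7*t/4); Var(X_t) = 49*(exp(2*t) - 1)*exp(7*t/2)

For GBM dX = mu X dt + sigma X dB with X_0 = x_0, apply Itô to Y = log X: dY = (mu - sigma^2/2) dt + sigma dB, so Y_t = log(x_0) + (mu - sigma^2/2) t + sigma B_t and hence X_t = x_0 * exp((mu - sigma^2/2) t + sigma B_t).
With mu = 7/4, sigma = sqrt(2), x_0 = 7, this gives:
  X_t = 7 * exp((3/4) * t + (sqrt(2)) * B_t).
Since sigma*B_t ~ Normal(0, sigma^2 t), E[exp(sigma*B_t)] = exp(sigma^2 t / 2); so E[X_t] = x_0 * exp((mu - sigma^2/2) t) * exp(sigma^2 t / 2) = x_0 * exp(mu t) = 7*exp(7*t/4).
Var(X_t) = E[X_t^2] - (E[X_t])^2 = x_0^2 * exp(2 mu t) * (exp(sigma^2 t) - 1) = 49*(exp(2*t) - 1)*exp(7*t/2).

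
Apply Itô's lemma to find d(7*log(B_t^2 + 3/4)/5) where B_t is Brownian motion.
d(7*log(B_t^2 + 3/4)/5) = (28*(3 - 4*B_t^2)/(5*(4*B_t^2 + 3)^2)) dt + (56*B_t/(5*(4*B_t^2 + 3))) dB_t

Itô's formula for f(B_t) gives d f(B_t) = f'(B_t) dB_t + (1/2) f''(B_t) dt. Compute derivatives of f(x) = 7*log(x^2 + 3/4)/5:
  f'(x)  = 56*x/(5*(4*x^2 + 3))
  f''(x) = 56*(3 - 4*x^2)/(5*(4*x^2 + 3)^2)
Substitute x = B_t and multiply the f'' term by 1/2:
  drift     = (1/2) * (56*(3 - 4*x^2)/(5*(4*x^2 + 3)^2)) evaluated at B_t = 28*(3 - 4*B_t^2)/(5*(4*B_t^2 + 3)^2)
  diffusion = (56*x/(5*(4*x^2 + 3))) evaluated at B_t = 56*B_t/(5*(4*B_t^2 + 3))
Therefore d(7*log(B_t^2 + 3/4)/5) = (28*(3 - 4*B_t^2)/(5*(4*B_t^2 + 3)^2)) dt + (56*B_t/(5*(4*B_t^2 + 3))) dB_t.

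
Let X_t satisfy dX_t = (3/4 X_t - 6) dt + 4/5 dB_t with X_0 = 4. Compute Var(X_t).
Var(X_t) = 32*exp(3*t/2)/75 - 32/75

The variance V(t) = Var(X_t) satisfies V'(t) = 2 a V(t) + c^2 with V(0) = 0 (drift coefficient is linear in X, diffusion is constant). With a = 3/4, c = 4/5, the solution is
  V(t) = (c^2 / (2 a)) * (exp(2 a t) - 1)
       = ((4/5)^2 / (2*(3/4))) * (exp((3/2) t) - 1)
       = 32*exp(3*t/2)/75 - 32/75.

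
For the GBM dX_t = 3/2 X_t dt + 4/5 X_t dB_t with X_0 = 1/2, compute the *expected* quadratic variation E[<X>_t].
E[<X>_t] = 4*exp(91*t/25)/91 - 4/91

<X>_t = int_0^t ((4/5) * X_s)^2 ds. Taking expectation inside the integral: E[<X>_t] = (4/5)^2 * int_0^t E[X_s^2] ds. For GBM, E[X_s^2] = x_0^2 * exp((2 mu + sigma^2) s). Integrating:
  E[<X>_t] = (4/5)^2 * (1/2)^2 * (exp((2*(3/2) + (4/5)^2) t) - 1) / (2*(3/2) + (4/5)^2)
           = (4/5)^2 * (1/2)^2 * (exp((91/25) t) - 1) / (91/25) = 4*exp(91*t/25)/91 - 4/91.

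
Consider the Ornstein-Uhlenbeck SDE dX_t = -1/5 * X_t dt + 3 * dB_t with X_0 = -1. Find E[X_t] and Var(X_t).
E[X_t] = -exp(-t/5); Var(X_t) = 45/2 - 45*exp(-2*t/5)/2

The OU SDE dX = -theta X dt + sigma dB admits the integrating factor exp(theta t): d(exp(theta t) X_t) = sigma exp(theta t) dB_t. Integrating from 0 to t:
  X_t = x_0 * exp(-theta t) + sigma * int_0^t exp(-theta (t-s)) dB_s.
The Itô integral has mean 0 and (by the Itô isometry) variance sigma^2 * int_0^t exp(-2 theta (t - s)) ds = sigma^2 * (1 - exp(-2 theta t)) / (2 theta).
With theta = 1/5, sigma = 3, x_0 = -1:
  E[X_t] = -1 * exp(-1/5 t) = -exp(-t/5)
  Var(X_t) = (3)^2 * (1 - exp(-2*1/5 t)) / (2 * 1/5) = 45/2 - 45*exp(-2*t/5)/2.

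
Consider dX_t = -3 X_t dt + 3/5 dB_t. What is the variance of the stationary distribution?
lim Var(X_t) = 3/50

The OU SDE dX = -theta X dt + sigma dB admits the integrating factor exp(theta t): d(exp(theta t) X_t) = sigma exp(theta t) dB_t. Integrating from 0 to t gives X_t = x_0 * exp(-theta t) + sigma * int_0^t exp(-theta (t-s)) dB_s for any initial x_0. The Itô integral has variance (by the Itô isometry) sigma^2 * int_0^t exp(-2 theta (t - s)) ds = sigma^2 * (1 - exp(-2 theta t)) / (2 theta), independent of x_0.
With theta = 3, sigma = 3/5:
  Var(X_t) = (3/5)^2 * (1 - exp(-2*3 t)) / (2 * 3) = 3/50 - 3*exp(-6*t)/50.
As t -> infinity, exp(-2*3 t) -> 0, so the stationary variance is sigma^2 / (2 theta) = 3/50.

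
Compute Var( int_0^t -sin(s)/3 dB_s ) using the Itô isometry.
Var = t/18 - sin(2*t)/36

The Itô integral of a deterministic integrand f(s) has mean 0 because each increment f(s) * (B_{s+ds} - B_s) has mean 0. By the Itô isometry:
  Var( int_0^t f(s) dB_s ) = E[ (int_0^t f(s) dB_s)^2 ] = int_0^t f(s)^2 ds.
Here f(s) = -sin(s)/3, so f(s)^2 = sin(s)^2/9. Integrate:
  int_0^t (sin(s)^2/9) ds = t/18 - sin(2*t)/36.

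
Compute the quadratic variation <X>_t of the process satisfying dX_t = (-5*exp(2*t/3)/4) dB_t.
<X>_t = 75*exp(4*t/3)/64 - 75/64

For an Itô process dX_t = a(t) dt + b(t) dB_t, the quadratic variation is <X>_t = int_0^t b(s)^2 ds (the drift term does not contribute). Here b(s) = -5*exp(2*s/3)/4, so
  b(s)^2 = 25*exp(4*s/3)/16.
Integrating from 0 to t:
  <X>_t = int_0^t (25*exp(4*s/3)/16) ds = 75*exp(4*t/3)/64 - 75/64.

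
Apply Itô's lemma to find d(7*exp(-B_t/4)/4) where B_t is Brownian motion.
d(7*exp(-B_t/4)/4) = (7*exp(-B_t/4)/128) dt + (-7*exp(-B_t/4)/16) dB_t

Itô's formula for f(B_t) gives d f(B_t) = f'(B_t) dB_t + (1/2) f''(B_t) dt. Compute derivatives of f(x) = 7*exp(-x/4)/4:
  f'(x)  = -7*exp(-x/4)/16
  f''(x) = 7*exp(-x/4)/64
Substitute x = B_t and multiply the f'' term by 1/2:
  drift     = (1/2) * (7*exp(-x/4)/64) evaluated at B_t = 7*exp(-B_t/4)/128
  diffusion = (-7*exp(-x/4)/16) evaluated at B_t = -7*exp(-B_t/4)/16
Therefore d(7*exp(-B_t/4)/4) = (7*exp(-B_t/4)/128) dt + (-7*exp(-B_t/4)/16) dB_t.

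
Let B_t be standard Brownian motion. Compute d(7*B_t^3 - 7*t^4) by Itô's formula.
d(7*B_t^3 - 7*t^4) = (21*B_t - 28*t^3) dt + (21*B_t^2) dB_t

Itô's formula for f(t, x): d f(t, B_t) = (f_t + (1/2) f_xx) dt + f_x dB_t. Compute partials of f(t, x) = -7*t^4 + 7*x^3:
  f_t(t,x)  = -28*t^3
  f_x(t,x)  = 21*x^2
  f_xx(t,x) = 42*x
Assemble drift = f_t + (1/2) f_xx = -28*t^3 + 21*x and diffusion = f_x = 21*x^2. Substituting x = B_t:
  d(7*B_t^3 - 7*t^4) = (21*B_t - 28*t^3) dt + (21*B_t^2) dB_t.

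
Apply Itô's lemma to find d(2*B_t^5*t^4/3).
d(2*B_t^5*t^4/3) = (4*B_t^3*t^3*(2*B_t^2 + 5*t)/3) dt + (10*B_t^4*t^4/3) dB_t

Itô's formula for f(t, x): d f(t, B_t) = (f_t + (1/2) f_xx) dt + f_x dB_t. Compute partials of f(t, x) = 2*t^4*x^5/3:
  f_t(t,x)  = 8*t^3*x^5/3
  f_x(t,x)  = 10*t^4*x^4/3
  f_xx(t,x) = 40*t^4*x^3/3
Assemble drift = f_t + (1/2) f_xx = 4*t^3*x^3*(5*t + 2*x^2)/3 and diffusion = f_x = 10*t^4*x^4/3. Substituting x = B_t:
  d(2*B_t^5*t^4/3) = (4*B_t^3*t^3*(2*B_t^2 + 5*t)/3) dt + (10*B_t^4*t^4/3) dB_t.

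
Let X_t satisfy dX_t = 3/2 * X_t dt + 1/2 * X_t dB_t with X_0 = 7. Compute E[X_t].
E[X_t] = 7*exp(3*t/2)

For GBM dX = mu X dt + sigma X dB with X_0 = x_0, apply Itô to Y = log X: dY = (mu - sigma^2/2) dt + sigma dB, so Y_t = log(x_0) + (mu - sigma^2/2) t + sigma B_t and hence X_t = x_0 * exp((mu - sigma^2/2) t + sigma B_t).
With mu = 3/2, sigma = 1/2, x_0 = 7, this gives:
  X_t = 7 * exp((11/8) * t + (1/2) * B_t).
Since sigma*B_t ~ Normal(0, sigma^2 t), E[exp(sigma*B_t)] = exp(sigma^2 t / 2); so E[X_t] = x_0 * exp((mu - sigma^2/2) t) * exp(sigma^2 t / 2) = x_0 * exp(mu t) = 7*exp(3*t/2).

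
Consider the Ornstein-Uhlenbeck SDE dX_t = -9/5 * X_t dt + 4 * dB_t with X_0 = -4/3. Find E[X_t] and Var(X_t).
E[X_t] = -4*exp(-9*t/5)/3; Var(X_t) = 40/9 - 40*exp(-18*t/5)/9

The OU SDE dX = -theta X dt + sigma dB admits the integrating factor exp(theta t): d(exp(theta t) X_t) = sigma exp(theta t) dB_t. Integrating from 0 to t:
  X_t = x_0 * exp(-theta t) + sigma * int_0^t exp(-theta (t-s)) dB_s.
The Itô integral has mean 0 and (by the Itô isometry) variance sigma^2 * int_0^t exp(-2 theta (t - s)) ds = sigma^2 * (1 - exp(-2 theta t)) / (2 theta).
With theta = 9/5, sigma = 4, x_0 = -4/3:
  E[X_t] = -4/3 * exp(-9/5 t) = -4*exp(-9*t/5)/3
  Var(X_t) = (4)^2 * (1 - exp(-2*9/5 t)) / (2 * 9/5) = 40/9 - 40*exp(-18*t/5)/9.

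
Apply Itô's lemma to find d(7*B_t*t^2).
d(7*B_t*t^2) = (14*B_t*t) dt + (7*t^2) dB_t

Itô's formula for f(t, x): d f(t, B_t) = (f_t + (1/2) f_xx) dt + f_x dB_t. Compute partials of f(t, x) = 7*t^2*x:
  f_t(t,x)  = 14*t*x
  f_x(t,x)  = 7*t^2
  f_xx(t,x) = 0
Assemble drift = f_t + (1/2) f_xx = 14*t*x and diffusion = f_x = 7*t^2. Substituting x = B_t:
  d(7*B_t*t^2) = (14*B_t*t) dt + (7*t^2) dB_t.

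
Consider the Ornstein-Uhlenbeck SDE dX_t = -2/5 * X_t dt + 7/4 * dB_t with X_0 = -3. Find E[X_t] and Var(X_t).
E[X_t] = -3*exp(-2*t/5); Var(X_t) = 245/64 - 245*exp(-4*t/5)/64

The OU SDE dX = -theta X dt + sigma dB admits the integrating factor exp(theta t): d(exp(theta t) X_t) = sigma exp(theta t) dB_t. Integrating from 0 to t:
  X_t = x_0 * exp(-theta t) + sigma * int_0^t exp(-theta (t-s)) dB_s.
The Itô integral has mean 0 and (by the Itô isometry) variance sigma^2 * int_0^t exp(-2 theta (t - s)) ds = sigma^2 * (1 - exp(-2 theta t)) / (2 theta).
With theta = 2/5, sigma = 7/4, x_0 = -3:
  E[X_t] = -3 * exp(-2/5 t) = -3*exp(-2*t/5)
  Var(X_t) = (7/4)^2 * (1 - exp(-2*2/5 t)) / (2 * 2/5) = 245/64 - 245*exp(-4*t/5)/64.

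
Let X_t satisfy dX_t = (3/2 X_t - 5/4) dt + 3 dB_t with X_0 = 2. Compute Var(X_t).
Var(X_t) = 3*exp(3*t) - 3

The variance V(t) = Var(X_t) satisfies V'(t) = 2 a V(t) + c^2 with V(0) = 0 (drift coefficient is linear in X, diffusion is constant). With a = 3/2, c = 3, the solution is
  V(t) = (c^2 / (2 a)) * (exp(2 a t) - 1)
       = (3^2 / (2*(3/2))) * (exp(3 t) - 1)
       = 3*exp(3*t) - 3.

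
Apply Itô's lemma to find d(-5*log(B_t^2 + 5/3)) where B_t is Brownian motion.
d(-5*log(B_t^2 + 5/3)) = (15*(3*B_t^2 - 5)/(3*B_t^2 + 5)^2) dt + (-30*B_t/(3*B_t^2 + 5)) dB_t

Itô's formula for f(B_t) gives d f(B_t) = f'(B_t) dB_t + (1/2) f''(B_t) dt. Compute derivatives of f(x) = -5*log(x^2 + 5/3):
  f'(x)  = -30*x/(3*x^2 + 5)
  f''(x) = 30*(3*x^2 - 5)/(3*x^2 + 5)^2
Substitute x = B_t and multiply the f'' term by 1/2:
  drift     = (1/2) * (30*(3*x^2 - 5)/(3*x^2 + 5)^2) evaluated at B_t = 15*(3*B_t^2 - 5)/(3*B_t^2 + 5)^2
  diffusion = (-30*x/(3*x^2 + 5)) evaluated at B_t = -30*B_t/(3*B_t^2 + 5)
Therefore d(-5*log(B_t^2 + 5/3)) = (15*(3*B_t^2 - 5)/(3*B_t^2 + 5)^2) dt + (-30*B_t/(3*B_t^2 + 5)) dB_t.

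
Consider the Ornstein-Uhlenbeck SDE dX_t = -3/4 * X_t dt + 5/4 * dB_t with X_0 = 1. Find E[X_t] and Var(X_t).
E[X_t] = exp(-3*t/4); Var(X_t) = 25/24 - 25*exp(-3*t/2)/24

The OU SDE dX = -theta X dt + sigma dB admits the integrating factor exp(theta t): d(exp(theta t) X_t) = sigma exp(theta t) dB_t. Integrating from 0 to t:
  X_t = x_0 * exp(-theta t) + sigma * int_0^t exp(-theta (t-s)) dB_s.
The Itô integral has mean 0 and (by the Itô isometry) variance sigma^2 * int_0^t exp(-2 theta (t - s)) ds = sigma^2 * (1 - exp(-2 theta t)) / (2 theta).
With theta = 3/4, sigma = 5/4, x_0 = 1:
  E[X_t] = 1 * exp(-3/4 t) = exp(-3*t/4)
  Var(X_t) = (5/4)^2 * (1 - exp(-2*3/4 t)) / (2 * 3/4) = 25/24 - 25*exp(-3*t/2)/24.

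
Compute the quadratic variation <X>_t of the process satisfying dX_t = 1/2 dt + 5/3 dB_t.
<X>_t = 25*t/9

For an Itô process dX_t = a(t) dt + b(t) dB_t, the quadratic variation is <X>_t = int_0^t b(s)^2 ds (the drift term does not contribute). Here b(s) = 5/3, so
  b(s)^2 = 25/9.
Integrating from 0 to t:
  <X>_t = int_0^t (25/9) ds = 25*t/9.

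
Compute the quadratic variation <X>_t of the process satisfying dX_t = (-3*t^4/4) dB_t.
<X>_t = t^9/16

For an Itô process dX_t = a(t) dt + b(t) dB_t, the quadratic variation is <X>_t = int_0^t b(s)^2 ds (the drift term does not contribute). Here b(s) = -3*s^4/4, so
  b(s)^2 = 9*s^8/16.
Integrating from 0 to t:
  <X>_t = int_0^t (9*s^8/16) ds = t^9/16.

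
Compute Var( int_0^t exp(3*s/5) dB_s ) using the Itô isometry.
Var = 5*exp(6*t/5)/6 - 5/6

The Itô integral of a deterministic integrand f(s) has mean 0 because each increment f(s) * (B_{s+ds} - B_s) has mean 0. By the Itô isometry:
  Var( int_0^t f(s) dB_s ) = E[ (int_0^t f(s) dB_s)^2 ] = int_0^t f(s)^2 ds.
Here f(s) = exp(3*s/5), so f(s)^2 = exp(6*s/5). Integrate:
  int_0^t (exp(6*s/5)) ds = 5*exp(6*t/5)/6 - 5/6.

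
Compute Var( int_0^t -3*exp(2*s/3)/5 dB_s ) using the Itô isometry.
Var = 27*exp(4*t/3)/100 - 27/100

The Itô integral of a deterministic integrand f(s) has mean 0 because each increment f(s) * (B_{s+ds} - B_s) has mean 0. By the Itô isometry:
  Var( int_0^t f(s) dB_s ) = E[ (int_0^t f(s) dB_s)^2 ] = int_0^t f(s)^2 ds.
Here f(s) = -3*exp(2*s/3)/5, so f(s)^2 = 9*exp(4*s/3)/25. Integrate:
  int_0^t (9*exp(4*s/3)/25) ds = 27*exp(4*t/3)/100 - 27/100.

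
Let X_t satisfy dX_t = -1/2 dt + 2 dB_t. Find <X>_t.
<X>_t = 4*t

For an Itô process dX_t = a(t) dt + b(t) dB_t, the quadratic variation is <X>_t = int_0^t b(s)^2 ds (the drift term does not contribute). Here b(s) = 2, so
  b(s)^2 = 4.
Integrating from 0 to t:
  <X>_t = int_0^t (4) ds = 4*t.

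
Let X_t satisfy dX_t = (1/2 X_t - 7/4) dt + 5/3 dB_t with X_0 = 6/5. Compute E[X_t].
E[X_t] = 7/2 - 23*exp(t/2)/10

Taking expectations and using E[dB_t] = 0, the mean m(t) = E[X_t] satisfies the ODE m'(t) = a m(t) + b with m(0) = x_0. With a = 1/2, b = -7/4, x_0 = 6/5, the solution is
  m(t) = x_0 * exp(a t) + (b/a) * (exp(a t) - 1)
       = (6/5) * exp((1/2) t) + ((-7/4)/(1/2)) * (exp((1/2) t) - 1)
       = 7/2 - 23*exp(t/2)/10.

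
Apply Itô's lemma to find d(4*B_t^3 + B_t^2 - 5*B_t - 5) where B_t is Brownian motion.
d(4*B_t^3 + B_t^2 - 5*B_t - 5) = (12*B_t + 1) dt + (12*B_t^2 + 2*B_t - 5) dB_t

Itô's formula for f(B_t) gives d f(B_t) = f'(B_t) dB_t + (1/2) f''(B_t) dt. Compute derivatives of f(x) = 4*x^3 + x^2 - 5*x - 5:
  f'(x)  = 12*x^2 + 2*x - 5
  f''(x) = 24*x + 2
Substitute x = B_t and multiply the f'' term by 1/2:
  drift     = (1/2) * (24*x + 2) evaluated at B_t = 12*B_t + 1
  diffusion = (12*x^2 + 2*x - 5) evaluated at B_t = 12*B_t^2 + 2*B_t - 5
Therefore d(4*B_t^3 + B_t^2 - 5*B_t - 5) = (12*B_t + 1) dt + (12*B_t^2 + 2*B_t - 5) dB_t.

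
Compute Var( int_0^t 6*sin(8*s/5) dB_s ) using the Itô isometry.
Var = 18*t - 45*sin(8*t/5)*cos(8*t/5)/4

The Itô integral of a deterministic integrand f(s) has mean 0 because each increment f(s) * (B_{s+ds} - B_s) has mean 0. By the Itô isometry:
  Var( int_0^t f(s) dB_s ) = E[ (int_0^t f(s) dB_s)^2 ] = int_0^t f(s)^2 ds.
Here f(s) = 6*sin(8*s/5), so f(s)^2 = 36*sin(8*s/5)^2. Integrate:
  int_0^t (36*sin(8*s/5)^2) ds = 18*t - 45*sin(8*t/5)*cos(8*t/5)/4.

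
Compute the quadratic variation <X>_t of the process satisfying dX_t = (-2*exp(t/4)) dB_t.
<X>_t = 8*exp(t/2) - 8

For an Itô process dX_t = a(t) dt + b(t) dB_t, the quadratic variation is <X>_t = int_0^t b(s)^2 ds (the drift term does not contribute). Here b(s) = -2*exp(s/4), so
  b(s)^2 = 4*exp(s/2).
Integrating from 0 to t:
  <X>_t = int_0^t (4*exp(s/2)) ds = 8*exp(t/2) - 8.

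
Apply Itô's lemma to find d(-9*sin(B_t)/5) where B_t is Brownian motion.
d(-9*sin(B_t)/5) = (9*sin(B_t)/10) dt + (-9*cos(B_t)/5) dB_t

Itô's formula for f(B_t) gives d f(B_t) = f'(B_t) dB_t + (1/2) f''(B_t) dt. Compute derivatives of f(x) = -9*sin(x)/5:
  f'(x)  = -9*cos(x)/5
  f''(x) = 9*sin(x)/5
Substitute x = B_t and multiply the f'' term by 1/2:
  drift     = (1/2) * (9*sin(x)/5) evaluated at B_t = 9*sin(B_t)/10
  diffusion = (-9*cos(x)/5) evaluated at B_t = -9*cos(B_t)/5
Therefore d(-9*sin(B_t)/5) = (9*sin(B_t)/10) dt + (-9*cos(B_t)/5) dB_t.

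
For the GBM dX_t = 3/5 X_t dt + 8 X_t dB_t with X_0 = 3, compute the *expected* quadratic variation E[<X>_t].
E[<X>_t] = 1440*exp(326*t/5)/163 - 1440/163

<X>_t = int_0^t (8 * X_s)^2 ds. Taking expectation inside the integral: E[<X>_t] = 8^2 * int_0^t E[X_s^2] ds. For GBM, E[X_s^2] = x_0^2 * exp((2 mu + sigma^2) s). Integrating:
  E[<X>_t] = 8^2 * 3^2 * (exp((2*(3/5) + 8^2) t) - 1) / (2*(3/5) + 8^2)
           = 8^2 * 3^2 * (exp((326/5) t) - 1) / (326/5) = 1440*exp(326*t/5)/163 - 1440/163.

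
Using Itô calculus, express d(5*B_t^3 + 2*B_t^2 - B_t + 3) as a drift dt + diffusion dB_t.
d(5*B_t^3 + 2*B_t^2 - B_t + 3) = (15*B_t + 2) dt + (15*B_t^2 + 4*B_t - 1) dB_t

Itô's formula for f(B_t) gives d f(B_t) = f'(B_t) dB_t + (1/2) f''(B_t) dt. Compute derivatives of f(x) = 5*x^3 + 2*x^2 - x + 3:
  f'(x)  = 15*x^2 + 4*x - 1
  f''(x) = 30*x + 4
Substitute x = B_t and multiply the f'' term by 1/2:
  drift     = (1/2) * (30*x + 4) evaluated at B_t = 15*B_t + 2
  diffusion = (15*x^2 + 4*x - 1) evaluated at B_t = 15*B_t^2 + 4*B_t - 1
Therefore d(5*B_t^3 + 2*B_t^2 - B_t + 3) = (15*B_t + 2) dt + (15*B_t^2 + 4*B_t - 1) dB_t.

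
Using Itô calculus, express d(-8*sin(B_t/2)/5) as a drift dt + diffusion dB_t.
d(-8*sin(B_t/2)/5) = (sin(B_t/2)/5) dt + (-4*cos(B_t/2)/5) dB_t

Itô's formula for f(B_t) gives d f(B_t) = f'(B_t) dB_t + (1/2) f''(B_t) dt. Compute derivatives of f(x) = -8*sin(x/2)/5:
  f'(x)  = -4*cos(x/2)/5
  f''(x) = 2*sin(x/2)/5
Substitute x = B_t and multiply the f'' term by 1/2:
  drift     = (1/2) * (2*sin(x/2)/5) evaluated at B_t = sin(B_t/2)/5
  diffusion = (-4*cos(x/2)/5) evaluated at B_t = -4*cos(B_t/2)/5
Therefore d(-8*sin(B_t/2)/5) = (sin(B_t/2)/5) dt + (-4*cos(B_t/2)/5) dB_t.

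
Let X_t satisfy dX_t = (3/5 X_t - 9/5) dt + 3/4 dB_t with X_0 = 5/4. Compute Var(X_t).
Var(X_t) = 15*exp(6*t/5)/32 - 15/32

The variance V(t) = Var(X_t) satisfies V'(t) = 2 a V(t) + c^2 with V(0) = 0 (drift coefficient is linear in X, diffusion is constant). With a = 3/5, c = 3/4, the solution is
  V(t) = (c^2 / (2 a)) * (exp(2 a t) - 1)
       = ((3/4)^2 / (2*(3/5))) * (exp((6/5) t) - 1)
       = 15*exp(6*t/5)/32 - 15/32.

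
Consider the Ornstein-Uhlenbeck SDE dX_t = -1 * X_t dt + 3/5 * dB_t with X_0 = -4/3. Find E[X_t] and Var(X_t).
E[X_t] = -4*exp(-t)/3; Var(X_t) = 9/50 - 9*exp(-2*t)/50

The OU SDE dX = -theta X dt + sigma dB admits the integrating factor exp(theta t): d(exp(theta t) X_t) = sigma exp(theta t) dB_t. Integrating from 0 to t:
  X_t = x_0 * exp(-theta t) + sigma * int_0^t exp(-theta (t-s)) dB_s.
The Itô integral has mean 0 and (by the Itô isometry) variance sigma^2 * int_0^t exp(-2 theta (t - s)) ds = sigma^2 * (1 - exp(-2 theta t)) / (2 theta).
With theta = 1, sigma = 3/5, x_0 = -4/3:
  E[X_t] = -4/3 * exp(-1 t) = -4*exp(-t)/3
  Var(X_t) = (3/5)^2 * (1 - exp(-2*1 t)) / (2 * 1) = 9/50 - 9*exp(-2*t)/50.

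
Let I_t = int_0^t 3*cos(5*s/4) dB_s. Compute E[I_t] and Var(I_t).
E[I_t] = 0; Var(I_t) = 9*t/2 + 9*sin(5*t/2)/5

The Itô integral of a deterministic integrand f(s) has mean 0 because each increment f(s) * (B_{s+ds} - B_s) has mean 0. By the Itô isometry:
  Var( int_0^t f(s) dB_s ) = E[ (int_0^t f(s) dB_s)^2 ] = int_0^t f(s)^2 ds.
Here f(s) = 3*cos(5*s/4), so f(s)^2 = 9*cos(5*s/4)^2. Integrate:
  int_0^t (9*cos(5*s/4)^2) ds = 9*t/2 + 9*sin(5*t/2)/5.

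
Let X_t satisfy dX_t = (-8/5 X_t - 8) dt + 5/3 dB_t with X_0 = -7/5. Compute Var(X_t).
Var(X_t) = 125/144 - 125*exp(-16*t/5)/144

The variance V(t) = Var(X_t) satisfies V'(t) = 2 a V(t) + c^2 with V(0) = 0 (drift coefficient is linear in X, diffusion is constant). With a = -8/5, c = 5/3, the solution is
  V(t) = (c^2 / (2 a)) * (exp(2 a t) - 1)
       = ((5/3)^2 / (2*(-8/5))) * (exp((-16/5) t) - 1)
       = 125/144 - 125*exp(-16*t/5)/144.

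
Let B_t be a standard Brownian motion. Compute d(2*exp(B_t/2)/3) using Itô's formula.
d(2*exp(B_t/2)/3) = (exp(B_t/2)/12) dt + (exp(B_t/2)/3) dB_t

Itô's formula for f(B_t) gives d f(B_t) = f'(B_t) dB_t + (1/2) f''(B_t) dt. Compute derivatives of f(x) = 2*exp(x/2)/3:
  f'(x)  = exp(x/2)/3
  f''(x) = exp(x/2)/6
Substitute x = B_t and multiply the f'' term by 1/2:
  drift     = (1/2) * (exp(x/2)/6) evaluated at B_t = exp(B_t/2)/12
  diffusion = (exp(x/2)/3) evaluated at B_t = exp(B_t/2)/3
Therefore d(2*exp(B_t/2)/3) = (exp(B_t/2)/12) dt + (exp(B_t/2)/3) dB_t.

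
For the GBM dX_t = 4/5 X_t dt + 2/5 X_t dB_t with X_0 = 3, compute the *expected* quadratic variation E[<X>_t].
E[<X>_t] = 9*exp(44*t/25)/11 - 9/11

<X>_t = int_0^t ((2/5) * X_s)^2 ds. Taking expectation inside the integral: E[<X>_t] = (2/5)^2 * int_0^t E[X_s^2] ds. For GBM, E[X_s^2] = x_0^2 * exp((2 mu + sigma^2) s). Integrating:
  E[<X>_t] = (2/5)^2 * 3^2 * (exp((2*(4/5) + (2/5)^2) t) - 1) / (2*(4/5) + (2/5)^2)
           = (2/5)^2 * 3^2 * (exp((44/25) t) - 1) / (44/25) = 9*exp(44*t/25)/11 - 9/11.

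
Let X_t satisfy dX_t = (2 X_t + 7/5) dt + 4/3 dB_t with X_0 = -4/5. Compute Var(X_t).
Var(X_t) = 4*exp(4*t)/9 - 4/9

The variance V(t) = Var(X_t) satisfies V'(t) = 2 a V(t) + c^2 with V(0) = 0 (drift coefficient is linear in X, diffusion is constant). With a = 2, c = 4/3, the solution is
  V(t) = (c^2 / (2 a)) * (exp(2 a t) - 1)
       = ((4/3)^2 / (2*2)) * (exp(4 t) - 1)
       = 4*exp(4*t)/9 - 4/9.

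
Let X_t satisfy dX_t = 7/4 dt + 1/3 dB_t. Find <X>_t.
<X>_t = t/9

For an Itô process dX_t = a(t) dt + b(t) dB_t, the quadratic variation is <X>_t = int_0^t b(s)^2 ds (the drift term does not contribute). Here b(s) = 1/3, so
  b(s)^2 = 1/9.
Integrating from 0 to t:
  <X>_t = int_0^t (1/9) ds = t/9.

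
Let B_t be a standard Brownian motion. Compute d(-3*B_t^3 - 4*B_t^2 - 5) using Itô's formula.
d(-3*B_t^3 - 4*B_t^2 - 5) = (-9*B_t - 4) dt + (B_t*(-9*B_t - 8)) dB_t

Itô's formula for f(B_t) gives d f(B_t) = f'(B_t) dB_t + (1/2) f''(B_t) dt. Compute derivatives of f(x) = -3*x^3 - 4*x^2 - 5:
  f'(x)  = x*(-9*x - 8)
  f''(x) = -18*x - 8
Substitute x = B_t and multiply the f'' term by 1/2:
  drift     = (1/2) * (-18*x - 8) evaluated at B_t = -9*B_t - 4
  diffusion = (x*(-9*x - 8)) evaluated at B_t = B_t*(-9*B_t - 8)
Therefore d(-3*B_t^3 - 4*B_t^2 - 5) = (-9*B_t - 4) dt + (B_t*(-9*B_t - 8)) dB_t.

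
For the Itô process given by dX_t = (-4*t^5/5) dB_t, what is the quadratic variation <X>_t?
<X>_t = 16*t^11/275

For an Itô process dX_t = a(t) dt + b(t) dB_t, the quadratic variation is <X>_t = int_0^t b(s)^2 ds (the drift term does not contribute). Here b(s) = -4*s^5/5, so
  b(s)^2 = 16*s^10/25.
Integrating from 0 to t:
  <X>_t = int_0^t (16*s^10/25) ds = 16*t^11/275.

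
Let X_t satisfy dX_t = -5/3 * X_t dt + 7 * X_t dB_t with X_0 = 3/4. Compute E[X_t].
E[X_t] = 3*exp(-5*t/3)/4

For GBM dX = mu X dt + sigma X dB with X_0 = x_0, apply Itô to Y = log X: dY = (mu - sigma^2/2) dt + sigma dB, so Y_t = log(x_0) + (mu - sigma^2/2) t + sigma B_t and hence X_t = x_0 * exp((mu - sigma^2/2) t + sigma B_t).
With mu = -5/3, sigma = 7, x_0 = 3/4, this gives:
  X_t = 3/4 * exp((-157/6) * t + (7) * B_t).
Since sigma*B_t ~ Normal(0, sigma^2 t), E[exp(sigma*B_t)] = exp(sigma^2 t / 2); so E[X_t] = x_0 * exp((mu - sigma^2/2) t) * exp(sigma^2 t / 2) = x_0 * exp(mu t) = 3*exp(-5*t/3)/4.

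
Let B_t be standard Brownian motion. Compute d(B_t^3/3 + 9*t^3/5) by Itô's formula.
d(B_t^3/3 + 9*t^3/5) = (B_t + 27*t^2/5) dt + (B_t^2) dB_t

Itô's formula for f(t, x): d f(t, B_t) = (f_t + (1/2) f_xx) dt + f_x dB_t. Compute partials of f(t, x) = 9*t^3/5 + x^3/3:
  f_t(t,x)  = 27*t^2/5
  f_x(t,x)  = x^2
  f_xx(t,x) = 2*x
Assemble drift = f_t + (1/2) f_xx = 27*t^2/5 + x and diffusion = f_x = x^2. Substituting x = B_t:
  d(B_t^3/3 + 9*t^3/5) = (B_t + 27*t^2/5) dt + (B_t^2) dB_t.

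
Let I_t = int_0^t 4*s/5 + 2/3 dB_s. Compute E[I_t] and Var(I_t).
E[I_t] = 0; Var(I_t) = 4*t*(12*t^2 + 30*t + 25)/225

The Itô integral of a deterministic integrand f(s) has mean 0 because each increment f(s) * (B_{s+ds} - B_s) has mean 0. By the Itô isometry:
  Var( int_0^t f(s) dB_s ) = E[ (int_0^t f(s) dB_s)^2 ] = int_0^t f(s)^2 ds.
Here f(s) = 4*s/5 + 2/3, so f(s)^2 = 4*(6*s + 5)^2/225. Integrate:
  int_0^t (4*(6*s + 5)^2/225) ds = 4*t*(12*t^2 + 30*t + 25)/225.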